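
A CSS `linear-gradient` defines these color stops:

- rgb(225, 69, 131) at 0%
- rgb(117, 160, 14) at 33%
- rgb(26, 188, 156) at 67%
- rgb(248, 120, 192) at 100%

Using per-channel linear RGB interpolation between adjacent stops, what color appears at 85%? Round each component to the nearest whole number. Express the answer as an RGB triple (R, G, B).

(147, 151, 176)

85% lies between the 67% and 100% stops, so the local fraction is t = (85 − 67)/(100 − 67) = 18/33 ≈ 0.5455.
R = 26 + 0.5455 × (248 − 26) = 147.101 → 147
G = 188 + 0.5455 × (120 − 188) = 150.906 → 151
B = 156 + 0.5455 × (192 − 156) = 175.638 → 176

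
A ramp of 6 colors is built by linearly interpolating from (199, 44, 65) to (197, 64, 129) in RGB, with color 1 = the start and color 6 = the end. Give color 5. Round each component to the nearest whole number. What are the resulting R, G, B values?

With 6 swatches and endpoints inclusive, swatch 5 sits at t = (5 − 1)/(6 − 1) = 4/5 ≈ 0.8.
R = 199 + 0.8 × (197 − 199) = 197.4 → 197
G = 44 + 0.8 × (64 − 44) = 60 → 60
B = 65 + 0.8 × (129 − 65) = 116.2 → 116

(197, 60, 116)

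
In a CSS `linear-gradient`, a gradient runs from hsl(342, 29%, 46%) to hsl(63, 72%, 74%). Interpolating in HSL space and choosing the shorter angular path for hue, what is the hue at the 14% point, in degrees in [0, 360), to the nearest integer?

Hue: 63 − 342 = -279°, but |-279| > 180 so the shorter arc goes the other way: Δh = -279 + 360 = 81°.
H = 342 + 0.14 × (81) = 353.34 → 353°

353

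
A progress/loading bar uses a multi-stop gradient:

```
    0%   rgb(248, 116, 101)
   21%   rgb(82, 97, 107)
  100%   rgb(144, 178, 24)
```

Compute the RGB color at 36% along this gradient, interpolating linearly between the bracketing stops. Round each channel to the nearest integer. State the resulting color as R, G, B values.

36% lies between the 21% and 100% stops, so the local fraction is t = (36 − 21)/(100 − 21) = 15/79 ≈ 0.1899.
R = 82 + 0.1899 × (144 − 82) = 93.774 → 94
G = 97 + 0.1899 × (178 − 97) = 112.382 → 112
B = 107 + 0.1899 × (24 − 107) = 91.238 → 91

(94, 112, 91)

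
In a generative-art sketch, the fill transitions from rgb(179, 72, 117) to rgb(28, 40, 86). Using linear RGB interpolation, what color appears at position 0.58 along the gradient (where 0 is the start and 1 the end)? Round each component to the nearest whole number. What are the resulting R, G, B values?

(91, 53, 99)

R = 179 + 0.58 × (28 − 179) = 179 + 0.58 × -151 = 91.42 → 91
G = 72 + 0.58 × (40 − 72) = 72 + 0.58 × -32 = 53.44 → 53
B = 117 + 0.58 × (86 − 117) = 117 + 0.58 × -31 = 99.02 → 99
So the blended color is (91, 53, 99), about #5b3563.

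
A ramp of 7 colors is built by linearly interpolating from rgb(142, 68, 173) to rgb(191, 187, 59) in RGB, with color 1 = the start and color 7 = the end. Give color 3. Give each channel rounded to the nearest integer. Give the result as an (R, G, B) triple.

(158, 108, 135)

With 7 swatches and endpoints inclusive, swatch 3 sits at t = (3 − 1)/(7 − 1) = 2/6 ≈ 0.3333.
R = 142 + 0.3333 × (191 − 142) = 158.332 → 158
G = 68 + 0.3333 × (187 − 68) = 107.663 → 108
B = 173 + 0.3333 × (59 − 173) = 135.004 → 135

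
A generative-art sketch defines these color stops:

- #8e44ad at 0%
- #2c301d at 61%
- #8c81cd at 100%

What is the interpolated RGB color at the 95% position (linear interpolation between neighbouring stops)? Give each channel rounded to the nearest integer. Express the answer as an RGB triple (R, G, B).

(128, 119, 182)

95% lies between the 61% and 100% stops, so the local fraction is t = (95 − 61)/(100 − 61) = 34/39 ≈ 0.8718.
#2c301d → (44, 48, 29); #8c81cd → (140, 129, 205).
R = 44 + 0.8718 × (140 − 44) = 127.693 → 128
G = 48 + 0.8718 × (129 − 48) = 118.616 → 119
B = 29 + 0.8718 × (205 − 29) = 182.437 → 182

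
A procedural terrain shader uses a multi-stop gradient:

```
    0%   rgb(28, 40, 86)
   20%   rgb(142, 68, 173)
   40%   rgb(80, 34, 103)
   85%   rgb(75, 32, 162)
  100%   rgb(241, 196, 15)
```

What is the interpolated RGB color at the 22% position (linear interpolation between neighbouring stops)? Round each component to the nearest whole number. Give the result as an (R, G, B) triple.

(136, 65, 166)

22% lies between the 20% and 40% stops, so the local fraction is t = (22 − 20)/(40 − 20) = 2/20 ≈ 0.1.
R = 142 + 0.1 × (80 − 142) = 135.8 → 136
G = 68 + 0.1 × (34 − 68) = 64.6 → 65
B = 173 + 0.1 × (103 − 173) = 166 → 166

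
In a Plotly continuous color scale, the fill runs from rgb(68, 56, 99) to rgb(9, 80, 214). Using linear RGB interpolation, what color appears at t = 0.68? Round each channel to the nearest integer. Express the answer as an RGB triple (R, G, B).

R = 68 + 0.68 × (9 − 68) = 68 + 0.68 × -59 = 27.88 → 28
G = 56 + 0.68 × (80 − 56) = 56 + 0.68 × 24 = 72.32 → 72
B = 99 + 0.68 × (214 − 99) = 99 + 0.68 × 115 = 177.2 → 177

(28, 72, 177)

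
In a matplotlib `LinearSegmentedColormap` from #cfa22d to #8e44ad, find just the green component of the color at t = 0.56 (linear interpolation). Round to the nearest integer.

G₁ = 162 (from #cfa22d), G₂ = 68 (from #8e44ad).
G = 162 + 0.56 × (68 − 162) = 109.36 → 109

109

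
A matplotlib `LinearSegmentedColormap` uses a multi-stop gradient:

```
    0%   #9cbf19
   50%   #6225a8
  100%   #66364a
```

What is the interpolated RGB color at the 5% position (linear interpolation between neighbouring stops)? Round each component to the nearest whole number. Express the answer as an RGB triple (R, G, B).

5% lies between the 0% and 50% stops, so the local fraction is t = (5 − 0)/(50 − 0) = 5/50 ≈ 0.1.
#9cbf19 → (156, 191, 25); #6225a8 → (98, 37, 168).
R = 156 + 0.1 × (98 − 156) = 150.2 → 150
G = 191 + 0.1 × (37 − 191) = 175.6 → 176
B = 25 + 0.1 × (168 − 25) = 39.3 → 39

(150, 176, 39)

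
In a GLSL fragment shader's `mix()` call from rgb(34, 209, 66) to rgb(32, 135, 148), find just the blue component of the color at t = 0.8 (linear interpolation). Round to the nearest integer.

132

B = 66 + 0.8 × (148 − 66) = 131.6 → 132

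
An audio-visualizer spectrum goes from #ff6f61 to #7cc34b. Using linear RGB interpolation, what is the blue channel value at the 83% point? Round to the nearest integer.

79

B₁ = 97 (from #ff6f61), B₂ = 75 (from #7cc34b).
B = 97 + 0.83 × (75 − 97) = 78.74 → 79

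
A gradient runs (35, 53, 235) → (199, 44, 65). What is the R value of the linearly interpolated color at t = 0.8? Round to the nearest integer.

R = 35 + 0.8 × (199 − 35) = 166.2 → 166

166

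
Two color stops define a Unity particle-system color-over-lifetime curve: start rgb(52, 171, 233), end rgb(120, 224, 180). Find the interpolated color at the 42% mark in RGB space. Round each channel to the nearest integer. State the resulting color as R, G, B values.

42% corresponds to t = 0.42.
R = 52 + 0.42 × (120 − 52) = 52 + 0.42 × 68 = 80.56 → 81
G = 171 + 0.42 × (224 − 171) = 171 + 0.42 × 53 = 193.26 → 193
B = 233 + 0.42 × (180 − 233) = 233 + 0.42 × -53 = 210.74 → 211

(81, 193, 211)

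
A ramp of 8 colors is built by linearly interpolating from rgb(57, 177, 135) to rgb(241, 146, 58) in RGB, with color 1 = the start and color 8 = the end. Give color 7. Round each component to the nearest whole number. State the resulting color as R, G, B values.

With 8 swatches and endpoints inclusive, swatch 7 sits at t = (7 − 1)/(8 − 1) = 6/7 ≈ 0.8571.
R = 57 + 0.8571 × (241 − 57) = 214.706 → 215
G = 177 + 0.8571 × (146 − 177) = 150.43 → 150
B = 135 + 0.8571 × (58 − 135) = 69.003 → 69

(215, 150, 69)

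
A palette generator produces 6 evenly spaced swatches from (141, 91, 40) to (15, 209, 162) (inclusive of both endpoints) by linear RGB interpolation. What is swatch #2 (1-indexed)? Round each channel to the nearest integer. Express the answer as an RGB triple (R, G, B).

With 6 swatches and endpoints inclusive, swatch 2 sits at t = (2 − 1)/(6 − 1) = 1/5 ≈ 0.2.
R = 141 + 0.2 × (15 − 141) = 115.8 → 116
G = 91 + 0.2 × (209 − 91) = 114.6 → 115
B = 40 + 0.2 × (162 − 40) = 64.4 → 64

(116, 115, 64)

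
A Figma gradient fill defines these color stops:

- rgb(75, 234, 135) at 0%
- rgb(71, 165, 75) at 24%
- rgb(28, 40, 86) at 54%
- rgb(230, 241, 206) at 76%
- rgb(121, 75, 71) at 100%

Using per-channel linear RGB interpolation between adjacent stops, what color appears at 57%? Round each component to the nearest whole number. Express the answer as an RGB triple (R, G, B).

(56, 67, 102)

57% lies between the 54% and 76% stops, so the local fraction is t = (57 − 54)/(76 − 54) = 3/22 ≈ 0.1364.
R = 28 + 0.1364 × (230 − 28) = 55.553 → 56
G = 40 + 0.1364 × (241 − 40) = 67.416 → 67
B = 86 + 0.1364 × (206 − 86) = 102.368 → 102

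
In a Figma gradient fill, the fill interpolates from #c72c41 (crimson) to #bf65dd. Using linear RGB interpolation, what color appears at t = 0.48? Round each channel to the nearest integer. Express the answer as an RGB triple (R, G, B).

(195, 71, 140)

#c72c41 → (199, 44, 65); #bf65dd → (191, 101, 221).
R = 199 + 0.48 × (191 − 199) = 199 + 0.48 × -8 = 195.16 → 195
G = 44 + 0.48 × (101 − 44) = 44 + 0.48 × 57 = 71.36 → 71
B = 65 + 0.48 × (221 − 65) = 65 + 0.48 × 156 = 139.88 → 140
So the blended color is (195, 71, 140), about #c3478c.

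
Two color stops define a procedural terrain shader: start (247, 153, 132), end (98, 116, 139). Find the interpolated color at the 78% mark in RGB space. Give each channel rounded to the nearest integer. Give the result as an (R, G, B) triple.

78% corresponds to t = 0.78.
R = 247 + 0.78 × (98 − 247) = 247 + 0.78 × -149 = 130.78 → 131
G = 153 + 0.78 × (116 − 153) = 153 + 0.78 × -37 = 124.14 → 124
B = 132 + 0.78 × (139 − 132) = 132 + 0.78 × 7 = 137.46 → 137

(131, 124, 137)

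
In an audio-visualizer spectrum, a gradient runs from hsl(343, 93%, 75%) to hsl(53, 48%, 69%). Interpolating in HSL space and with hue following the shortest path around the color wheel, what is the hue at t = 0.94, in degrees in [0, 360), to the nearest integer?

49

Hue: 53 − 343 = -290°, but |-290| > 180 so the shorter arc goes the other way: Δh = -290 + 360 = 70°.
H = 343 + 0.94 × (70) = 408.8 → 409 → 409 mod 360 = 49°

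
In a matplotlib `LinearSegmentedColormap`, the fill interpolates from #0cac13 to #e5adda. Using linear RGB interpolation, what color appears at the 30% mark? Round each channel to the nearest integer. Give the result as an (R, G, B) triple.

(77, 172, 79)

#0cac13 → (12, 172, 19); #e5adda → (229, 173, 218).
30% corresponds to t = 0.3.
R = 12 + 0.3 × (229 − 12) = 12 + 0.3 × 217 = 77.1 → 77
G = 172 + 0.3 × (173 − 172) = 172 + 0.3 × 1 = 172.3 → 172
B = 19 + 0.3 × (218 − 19) = 19 + 0.3 × 199 = 78.7 → 79
So the blended color is (77, 172, 79), about #4dac4f.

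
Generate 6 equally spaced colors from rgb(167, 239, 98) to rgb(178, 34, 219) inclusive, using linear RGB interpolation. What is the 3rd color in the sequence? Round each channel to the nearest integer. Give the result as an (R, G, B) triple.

With 6 swatches and endpoints inclusive, swatch 3 sits at t = (3 − 1)/(6 − 1) = 2/5 ≈ 0.4.
R = 167 + 0.4 × (178 − 167) = 171.4 → 171
G = 239 + 0.4 × (34 − 239) = 157 → 157
B = 98 + 0.4 × (219 − 98) = 146.4 → 146

(171, 157, 146)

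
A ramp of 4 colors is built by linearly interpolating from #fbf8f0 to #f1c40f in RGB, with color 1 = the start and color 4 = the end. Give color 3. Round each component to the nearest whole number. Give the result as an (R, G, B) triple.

(244, 213, 90)

With 4 swatches and endpoints inclusive, swatch 3 sits at t = (3 − 1)/(4 − 1) = 2/3 ≈ 0.6667.
#fbf8f0 → (251, 248, 240); #f1c40f → (241, 196, 15).
R = 251 + 0.6667 × (241 − 251) = 244.333 → 244
G = 248 + 0.6667 × (196 − 248) = 213.332 → 213
B = 240 + 0.6667 × (15 − 240) = 89.993 → 90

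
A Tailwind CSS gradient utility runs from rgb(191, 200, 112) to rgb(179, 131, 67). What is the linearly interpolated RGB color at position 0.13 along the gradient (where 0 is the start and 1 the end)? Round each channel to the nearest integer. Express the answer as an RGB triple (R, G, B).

R = 191 + 0.13 × (179 − 191) = 191 + 0.13 × -12 = 189.44 → 189
G = 200 + 0.13 × (131 − 200) = 200 + 0.13 × -69 = 191.03 → 191
B = 112 + 0.13 × (67 − 112) = 112 + 0.13 × -45 = 106.15 → 106

(189, 191, 106)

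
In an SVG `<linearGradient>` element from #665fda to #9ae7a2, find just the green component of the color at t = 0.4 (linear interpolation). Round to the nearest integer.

149

G₁ = 95 (from #665fda), G₂ = 231 (from #9ae7a2).
G = 95 + 0.4 × (231 − 95) = 149.4 → 149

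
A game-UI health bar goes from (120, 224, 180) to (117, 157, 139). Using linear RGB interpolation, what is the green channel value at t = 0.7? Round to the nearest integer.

177

G = 224 + 0.7 × (157 − 224) = 177.1 → 177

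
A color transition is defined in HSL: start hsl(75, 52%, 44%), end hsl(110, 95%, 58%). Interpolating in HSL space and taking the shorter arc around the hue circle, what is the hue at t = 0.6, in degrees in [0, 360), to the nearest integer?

96

Hue arc: Δh = 110 − 75 = 35° (|Δh| ≤ 180, already the shorter path).
H = 75 + 0.6 × (35) = 96 → 96°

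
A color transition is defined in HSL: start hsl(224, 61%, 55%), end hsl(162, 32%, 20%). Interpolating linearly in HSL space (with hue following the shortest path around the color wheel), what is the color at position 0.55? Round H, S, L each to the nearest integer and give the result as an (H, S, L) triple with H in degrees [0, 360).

Hue arc: Δh = 162 − 224 = -62° (|Δh| ≤ 180, already the shorter path).
H = 224 + 0.55 × (-62) = 189.9 → 190°
S = 61 + 0.55 × (32 − 61) = 45.05 → 45%
L = 55 + 0.55 × (20 − 55) = 35.75 → 36%

(190, 45, 36)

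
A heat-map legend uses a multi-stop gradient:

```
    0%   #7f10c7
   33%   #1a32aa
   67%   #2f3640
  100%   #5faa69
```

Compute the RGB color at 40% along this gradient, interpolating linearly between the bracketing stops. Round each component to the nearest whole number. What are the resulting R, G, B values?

(30, 51, 148)

40% lies between the 33% and 67% stops, so the local fraction is t = (40 − 33)/(67 − 33) = 7/34 ≈ 0.2059.
#1a32aa → (26, 50, 170); #2f3640 → (47, 54, 64).
R = 26 + 0.2059 × (47 − 26) = 30.324 → 30
G = 50 + 0.2059 × (54 − 50) = 50.824 → 51
B = 170 + 0.2059 × (64 − 170) = 148.175 → 148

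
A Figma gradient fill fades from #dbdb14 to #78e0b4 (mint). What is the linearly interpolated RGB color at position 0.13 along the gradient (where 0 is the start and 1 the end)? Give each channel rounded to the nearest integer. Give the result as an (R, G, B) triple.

(206, 220, 41)

#dbdb14 → (219, 219, 20); #78e0b4 → (120, 224, 180).
R = 219 + 0.13 × (120 − 219) = 219 + 0.13 × -99 = 206.13 → 206
G = 219 + 0.13 × (224 − 219) = 219 + 0.13 × 5 = 219.65 → 220
B = 20 + 0.13 × (180 − 20) = 20 + 0.13 × 160 = 40.8 → 41
So the blended color is (206, 220, 41), about #cedc29.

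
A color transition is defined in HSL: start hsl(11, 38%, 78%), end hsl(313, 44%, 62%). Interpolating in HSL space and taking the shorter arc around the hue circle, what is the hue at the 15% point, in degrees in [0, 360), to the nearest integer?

Hue: 313 − 11 = 302°, but |302| > 180 so the shorter arc goes the other way: Δh = 302 − 360 = -58°.
H = 11 + 0.15 × (-58) = 2.3 → 2°

2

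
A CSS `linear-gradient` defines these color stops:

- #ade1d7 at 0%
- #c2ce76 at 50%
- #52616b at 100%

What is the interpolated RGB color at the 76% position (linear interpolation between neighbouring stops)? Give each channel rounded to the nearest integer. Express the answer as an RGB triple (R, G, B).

76% lies between the 50% and 100% stops, so the local fraction is t = (76 − 50)/(100 − 50) = 26/50 ≈ 0.52.
#c2ce76 → (194, 206, 118); #52616b → (82, 97, 107).
R = 194 + 0.52 × (82 − 194) = 135.76 → 136
G = 206 + 0.52 × (97 − 206) = 149.32 → 149
B = 118 + 0.52 × (107 − 118) = 112.28 → 112

(136, 149, 112)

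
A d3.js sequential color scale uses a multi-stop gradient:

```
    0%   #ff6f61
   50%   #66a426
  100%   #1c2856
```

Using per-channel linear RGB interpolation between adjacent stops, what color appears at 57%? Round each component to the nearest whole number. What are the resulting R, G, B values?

57% lies between the 50% and 100% stops, so the local fraction is t = (57 − 50)/(100 − 50) = 7/50 ≈ 0.14.
#66a426 → (102, 164, 38); #1c2856 → (28, 40, 86).
R = 102 + 0.14 × (28 − 102) = 91.64 → 92
G = 164 + 0.14 × (40 − 164) = 146.64 → 147
B = 38 + 0.14 × (86 − 38) = 44.72 → 45

(92, 147, 45)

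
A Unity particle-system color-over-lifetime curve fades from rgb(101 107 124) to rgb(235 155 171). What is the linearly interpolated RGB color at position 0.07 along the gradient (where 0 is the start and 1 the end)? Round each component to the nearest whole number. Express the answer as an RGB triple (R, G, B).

R = 101 + 0.07 × (235 − 101) = 101 + 0.07 × 134 = 110.38 → 110
G = 107 + 0.07 × (155 − 107) = 107 + 0.07 × 48 = 110.36 → 110
B = 124 + 0.07 × (171 − 124) = 124 + 0.07 × 47 = 127.29 → 127

(110, 110, 127)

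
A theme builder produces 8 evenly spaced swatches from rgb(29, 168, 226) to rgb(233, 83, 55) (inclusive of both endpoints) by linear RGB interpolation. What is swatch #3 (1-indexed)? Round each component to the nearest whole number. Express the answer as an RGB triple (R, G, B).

With 8 swatches and endpoints inclusive, swatch 3 sits at t = (3 − 1)/(8 − 1) = 2/7 ≈ 0.2857.
R = 29 + 0.2857 × (233 − 29) = 87.283 → 87
G = 168 + 0.2857 × (83 − 168) = 143.715 → 144
B = 226 + 0.2857 × (55 − 226) = 177.145 → 177

(87, 144, 177)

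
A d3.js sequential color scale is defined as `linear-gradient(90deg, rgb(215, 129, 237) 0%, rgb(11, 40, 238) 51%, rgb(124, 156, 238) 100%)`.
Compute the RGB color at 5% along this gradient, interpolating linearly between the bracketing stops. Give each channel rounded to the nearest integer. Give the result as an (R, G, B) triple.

(195, 120, 237)

5% lies between the 0% and 51% stops, so the local fraction is t = (5 − 0)/(51 − 0) = 5/51 ≈ 0.098.
R = 215 + 0.098 × (11 − 215) = 195.008 → 195
G = 129 + 0.098 × (40 − 129) = 120.278 → 120
B = 237 + 0.098 × (238 − 237) = 237.098 → 237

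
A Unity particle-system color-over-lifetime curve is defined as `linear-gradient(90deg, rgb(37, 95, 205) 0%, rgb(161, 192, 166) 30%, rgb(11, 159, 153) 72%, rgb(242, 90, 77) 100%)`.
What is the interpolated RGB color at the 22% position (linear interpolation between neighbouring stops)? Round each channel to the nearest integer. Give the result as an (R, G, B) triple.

(128, 166, 176)

22% lies between the 0% and 30% stops, so the local fraction is t = (22 − 0)/(30 − 0) = 22/30 ≈ 0.7333.
R = 37 + 0.7333 × (161 − 37) = 127.929 → 128
G = 95 + 0.7333 × (192 − 95) = 166.13 → 166
B = 205 + 0.7333 × (166 − 205) = 176.401 → 176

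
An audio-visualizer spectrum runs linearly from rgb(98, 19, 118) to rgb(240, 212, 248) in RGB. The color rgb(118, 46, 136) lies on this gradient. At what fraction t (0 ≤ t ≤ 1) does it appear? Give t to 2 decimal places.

Invert the lerp on the G channel (largest span, 193): t = (46 − 19) / (212 − 19) = 27/193 = 0.1399.
Check on R: (118 − 98)/(240 − 98) = 0.1408 ✓

0.14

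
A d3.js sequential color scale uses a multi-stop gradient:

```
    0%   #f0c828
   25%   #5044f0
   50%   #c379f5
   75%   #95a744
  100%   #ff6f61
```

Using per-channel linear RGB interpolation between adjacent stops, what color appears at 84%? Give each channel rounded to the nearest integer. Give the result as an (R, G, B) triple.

(187, 147, 78)

84% lies between the 75% and 100% stops, so the local fraction is t = (84 − 75)/(100 − 75) = 9/25 ≈ 0.36.
#95a744 → (149, 167, 68); #ff6f61 → (255, 111, 97).
R = 149 + 0.36 × (255 − 149) = 187.16 → 187
G = 167 + 0.36 × (111 − 167) = 146.84 → 147
B = 68 + 0.36 × (97 − 68) = 78.44 → 78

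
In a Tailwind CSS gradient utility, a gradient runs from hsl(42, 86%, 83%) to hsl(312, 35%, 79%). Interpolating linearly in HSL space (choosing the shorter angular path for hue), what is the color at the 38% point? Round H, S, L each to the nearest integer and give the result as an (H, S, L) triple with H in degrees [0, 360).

Hue: 312 − 42 = 270°, but |270| > 180 so the shorter arc goes the other way: Δh = 270 − 360 = -90°.
H = 42 + 0.38 × (-90) = 7.8 → 8°
S = 86 + 0.38 × (35 − 86) = 66.62 → 67%
L = 83 + 0.38 × (79 − 83) = 81.48 → 81%

(8, 67, 81)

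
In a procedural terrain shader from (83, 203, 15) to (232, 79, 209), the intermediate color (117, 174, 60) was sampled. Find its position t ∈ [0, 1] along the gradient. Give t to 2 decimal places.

0.23

Invert the lerp on the B channel (largest span, 194): t = (60 − 15) / (209 − 15) = 45/194 = 0.23196.
Check on R: (117 − 83)/(232 − 83) = 0.2282 ✓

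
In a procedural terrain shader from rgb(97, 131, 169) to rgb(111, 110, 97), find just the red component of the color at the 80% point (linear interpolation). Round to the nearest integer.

R = 97 + 0.8 × (111 − 97) = 108.2 → 108

108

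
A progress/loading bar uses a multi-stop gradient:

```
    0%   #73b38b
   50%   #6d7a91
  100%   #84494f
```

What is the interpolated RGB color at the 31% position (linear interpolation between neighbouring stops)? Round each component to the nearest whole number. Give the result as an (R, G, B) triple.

31% lies between the 0% and 50% stops, so the local fraction is t = (31 − 0)/(50 − 0) = 31/50 ≈ 0.62.
#73b38b → (115, 179, 139); #6d7a91 → (109, 122, 145).
R = 115 + 0.62 × (109 − 115) = 111.28 → 111
G = 179 + 0.62 × (122 − 179) = 143.66 → 144
B = 139 + 0.62 × (145 − 139) = 142.72 → 143

(111, 144, 143)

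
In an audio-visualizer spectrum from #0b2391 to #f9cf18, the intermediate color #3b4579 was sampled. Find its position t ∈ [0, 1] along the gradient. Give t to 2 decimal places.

Invert the lerp on the R channel (largest span, 238): t = (59 − 11) / (249 − 11) = 48/238 = 0.20168.
Check on G: (69 − 35)/(207 − 35) = 0.1977 ✓

0.20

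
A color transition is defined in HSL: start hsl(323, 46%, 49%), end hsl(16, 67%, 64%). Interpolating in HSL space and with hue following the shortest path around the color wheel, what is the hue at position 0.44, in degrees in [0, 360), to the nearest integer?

346

Hue: 16 − 323 = -307°, but |-307| > 180 so the shorter arc goes the other way: Δh = -307 + 360 = 53°.
H = 323 + 0.44 × (53) = 346.32 → 346°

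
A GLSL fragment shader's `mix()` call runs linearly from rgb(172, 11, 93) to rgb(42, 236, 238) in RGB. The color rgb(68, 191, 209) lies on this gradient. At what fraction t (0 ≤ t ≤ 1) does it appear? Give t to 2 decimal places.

Invert the lerp on the G channel (largest span, 225): t = (191 − 11) / (236 − 11) = 180/225 = 0.8.
Check on R: (68 − 172)/(42 − 172) = 0.8 ✓

0.80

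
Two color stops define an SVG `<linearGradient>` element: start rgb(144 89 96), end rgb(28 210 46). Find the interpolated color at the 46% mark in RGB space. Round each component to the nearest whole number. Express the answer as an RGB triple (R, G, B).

(91, 145, 73)

46% corresponds to t = 0.46.
R = 144 + 0.46 × (28 − 144) = 144 + 0.46 × -116 = 90.64 → 91
G = 89 + 0.46 × (210 − 89) = 89 + 0.46 × 121 = 144.66 → 145
B = 96 + 0.46 × (46 − 96) = 96 + 0.46 × -50 = 73 → 73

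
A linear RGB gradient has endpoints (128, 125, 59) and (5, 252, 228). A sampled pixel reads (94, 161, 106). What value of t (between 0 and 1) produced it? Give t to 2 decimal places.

0.28

Invert the lerp on the B channel (largest span, 169): t = (106 − 59) / (228 − 59) = 47/169 = 0.27811.
Check on R: (94 − 128)/(5 − 128) = 0.2764 ✓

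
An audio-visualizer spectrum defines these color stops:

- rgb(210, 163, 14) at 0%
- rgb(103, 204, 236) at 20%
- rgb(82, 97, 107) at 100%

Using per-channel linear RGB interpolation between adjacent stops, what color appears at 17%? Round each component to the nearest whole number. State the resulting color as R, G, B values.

17% lies between the 0% and 20% stops, so the local fraction is t = (17 − 0)/(20 − 0) = 17/20 ≈ 0.85.
R = 210 + 0.85 × (103 − 210) = 119.05 → 119
G = 163 + 0.85 × (204 − 163) = 197.85 → 198
B = 14 + 0.85 × (236 − 14) = 202.7 → 203

(119, 198, 203)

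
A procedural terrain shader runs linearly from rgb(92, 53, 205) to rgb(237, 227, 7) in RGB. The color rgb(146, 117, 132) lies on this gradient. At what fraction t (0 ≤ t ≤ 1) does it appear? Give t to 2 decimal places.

Invert the lerp on the B channel (largest span, 198): t = (132 − 205) / (7 − 205) = -73/-198 = 0.36869.
Check on R: (146 − 92)/(237 − 92) = 0.3724 ✓

0.37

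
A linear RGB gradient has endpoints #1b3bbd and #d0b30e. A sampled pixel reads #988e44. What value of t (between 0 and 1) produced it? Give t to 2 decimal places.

0.69

Invert the lerp on the R channel (largest span, 181): t = (152 − 27) / (208 − 27) = 125/181 = 0.69061.
Check on G: (142 − 59)/(179 − 59) = 0.6917 ✓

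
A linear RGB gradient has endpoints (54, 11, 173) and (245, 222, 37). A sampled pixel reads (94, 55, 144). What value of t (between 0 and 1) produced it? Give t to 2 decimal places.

0.21

Invert the lerp on the G channel (largest span, 211): t = (55 − 11) / (222 − 11) = 44/211 = 0.20853.
Check on R: (94 − 54)/(245 − 54) = 0.2094 ✓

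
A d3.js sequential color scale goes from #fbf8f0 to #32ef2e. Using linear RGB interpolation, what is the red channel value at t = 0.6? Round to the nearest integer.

130

R₁ = 251 (from #fbf8f0), R₂ = 50 (from #32ef2e).
R = 251 + 0.6 × (50 − 251) = 130.4 → 130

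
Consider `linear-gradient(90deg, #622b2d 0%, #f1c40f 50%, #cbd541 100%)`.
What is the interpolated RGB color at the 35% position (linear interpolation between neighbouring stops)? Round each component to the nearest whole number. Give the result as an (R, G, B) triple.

(198, 150, 24)

35% lies between the 0% and 50% stops, so the local fraction is t = (35 − 0)/(50 − 0) = 35/50 ≈ 0.7.
#622b2d → (98, 43, 45); #f1c40f → (241, 196, 15).
R = 98 + 0.7 × (241 − 98) = 198.1 → 198
G = 43 + 0.7 × (196 − 43) = 150.1 → 150
B = 45 + 0.7 × (15 − 45) = 24 → 24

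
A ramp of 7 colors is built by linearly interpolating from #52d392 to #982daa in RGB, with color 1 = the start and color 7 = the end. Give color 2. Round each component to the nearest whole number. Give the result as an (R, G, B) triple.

(94, 183, 150)

With 7 swatches and endpoints inclusive, swatch 2 sits at t = (2 − 1)/(7 − 1) = 1/6 ≈ 0.1667.
#52d392 → (82, 211, 146); #982daa → (152, 45, 170).
R = 82 + 0.1667 × (152 − 82) = 93.669 → 94
G = 211 + 0.1667 × (45 − 211) = 183.328 → 183
B = 146 + 0.1667 × (170 − 146) = 150.001 → 150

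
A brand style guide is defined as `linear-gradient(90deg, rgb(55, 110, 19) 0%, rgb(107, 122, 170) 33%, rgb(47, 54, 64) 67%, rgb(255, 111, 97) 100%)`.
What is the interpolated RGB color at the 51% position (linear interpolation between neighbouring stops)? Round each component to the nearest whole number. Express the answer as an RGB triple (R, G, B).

(75, 86, 114)

51% lies between the 33% and 67% stops, so the local fraction is t = (51 − 33)/(67 − 33) = 18/34 ≈ 0.5294.
R = 107 + 0.5294 × (47 − 107) = 75.236 → 75
G = 122 + 0.5294 × (54 − 122) = 86.001 → 86
B = 170 + 0.5294 × (64 − 170) = 113.884 → 114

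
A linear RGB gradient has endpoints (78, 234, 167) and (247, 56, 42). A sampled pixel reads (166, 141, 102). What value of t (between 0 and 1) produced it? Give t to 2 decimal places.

Invert the lerp on the G channel (largest span, 178): t = (141 − 234) / (56 − 234) = -93/-178 = 0.52247.
Check on R: (166 − 78)/(247 − 78) = 0.5207 ✓

0.52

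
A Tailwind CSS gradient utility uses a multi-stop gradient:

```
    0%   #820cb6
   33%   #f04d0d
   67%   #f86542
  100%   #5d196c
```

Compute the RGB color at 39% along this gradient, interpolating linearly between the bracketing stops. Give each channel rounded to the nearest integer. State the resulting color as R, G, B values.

(241, 81, 22)

39% lies between the 33% and 67% stops, so the local fraction is t = (39 − 33)/(67 − 33) = 6/34 ≈ 0.1765.
#f04d0d → (240, 77, 13); #f86542 → (248, 101, 66).
R = 240 + 0.1765 × (248 − 240) = 241.412 → 241
G = 77 + 0.1765 × (101 − 77) = 81.236 → 81
B = 13 + 0.1765 × (66 − 13) = 22.355 → 22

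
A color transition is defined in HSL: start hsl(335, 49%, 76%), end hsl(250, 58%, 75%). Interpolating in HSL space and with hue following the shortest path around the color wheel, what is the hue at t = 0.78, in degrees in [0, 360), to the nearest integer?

269

Hue arc: Δh = 250 − 335 = -85° (|Δh| ≤ 180, already the shorter path).
H = 335 + 0.78 × (-85) = 268.7 → 269°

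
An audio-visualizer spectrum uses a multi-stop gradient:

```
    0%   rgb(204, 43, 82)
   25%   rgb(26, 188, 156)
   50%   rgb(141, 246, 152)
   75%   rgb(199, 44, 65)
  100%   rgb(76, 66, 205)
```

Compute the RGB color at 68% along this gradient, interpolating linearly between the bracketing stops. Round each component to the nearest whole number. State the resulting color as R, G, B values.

(183, 101, 89)

68% lies between the 50% and 75% stops, so the local fraction is t = (68 − 50)/(75 − 50) = 18/25 ≈ 0.72.
R = 141 + 0.72 × (199 − 141) = 182.76 → 183
G = 246 + 0.72 × (44 − 246) = 100.56 → 101
B = 152 + 0.72 × (65 − 152) = 89.36 → 89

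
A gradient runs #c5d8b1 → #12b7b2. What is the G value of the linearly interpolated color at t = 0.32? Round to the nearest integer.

G₁ = 216 (from #c5d8b1), G₂ = 183 (from #12b7b2).
G = 216 + 0.32 × (183 − 216) = 205.44 → 205

205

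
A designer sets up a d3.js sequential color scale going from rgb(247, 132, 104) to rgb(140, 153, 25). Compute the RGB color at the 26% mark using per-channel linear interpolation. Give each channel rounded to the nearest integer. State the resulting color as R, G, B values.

26% corresponds to t = 0.26.
R = 247 + 0.26 × (140 − 247) = 247 + 0.26 × -107 = 219.18 → 219
G = 132 + 0.26 × (153 − 132) = 132 + 0.26 × 21 = 137.46 → 137
B = 104 + 0.26 × (25 − 104) = 104 + 0.26 × -79 = 83.46 → 83
So the blended color is (219, 137, 83), about #db8953.

(219, 137, 83)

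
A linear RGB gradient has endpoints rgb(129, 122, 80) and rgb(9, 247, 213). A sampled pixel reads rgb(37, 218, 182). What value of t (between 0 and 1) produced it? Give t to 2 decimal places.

0.77

Invert the lerp on the B channel (largest span, 133): t = (182 − 80) / (213 − 80) = 102/133 = 0.76692.
Check on R: (37 − 129)/(9 − 129) = 0.7667 ✓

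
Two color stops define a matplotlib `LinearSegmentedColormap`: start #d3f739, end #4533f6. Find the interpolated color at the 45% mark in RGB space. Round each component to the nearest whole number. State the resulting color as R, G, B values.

#d3f739 → (211, 247, 57); #4533f6 → (69, 51, 246).
45% corresponds to t = 0.45.
R = 211 + 0.45 × (69 − 211) = 211 + 0.45 × -142 = 147.1 → 147
G = 247 + 0.45 × (51 − 247) = 247 + 0.45 × -196 = 158.8 → 159
B = 57 + 0.45 × (246 − 57) = 57 + 0.45 × 189 = 142.05 → 142

(147, 159, 142)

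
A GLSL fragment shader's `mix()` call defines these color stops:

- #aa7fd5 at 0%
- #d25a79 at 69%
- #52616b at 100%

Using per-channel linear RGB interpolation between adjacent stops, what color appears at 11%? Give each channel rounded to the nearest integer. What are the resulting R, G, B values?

11% lies between the 0% and 69% stops, so the local fraction is t = (11 − 0)/(69 − 0) = 11/69 ≈ 0.1594.
#aa7fd5 → (170, 127, 213); #d25a79 → (210, 90, 121).
R = 170 + 0.1594 × (210 − 170) = 176.376 → 176
G = 127 + 0.1594 × (90 − 127) = 121.102 → 121
B = 213 + 0.1594 × (121 − 213) = 198.335 → 198

(176, 121, 198)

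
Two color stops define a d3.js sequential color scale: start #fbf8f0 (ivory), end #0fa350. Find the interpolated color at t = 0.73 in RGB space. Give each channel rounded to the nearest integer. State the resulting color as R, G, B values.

#fbf8f0 → (251, 248, 240); #0fa350 → (15, 163, 80).
R = 251 + 0.73 × (15 − 251) = 251 + 0.73 × -236 = 78.72 → 79
G = 248 + 0.73 × (163 − 248) = 248 + 0.73 × -85 = 185.95 → 186
B = 240 + 0.73 × (80 − 240) = 240 + 0.73 × -160 = 123.2 → 123
So the blended color is (79, 186, 123), about #4fba7b.

(79, 186, 123)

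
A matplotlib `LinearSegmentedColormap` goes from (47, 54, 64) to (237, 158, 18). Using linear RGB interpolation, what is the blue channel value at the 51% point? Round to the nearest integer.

B = 64 + 0.51 × (18 − 64) = 40.54 → 41

41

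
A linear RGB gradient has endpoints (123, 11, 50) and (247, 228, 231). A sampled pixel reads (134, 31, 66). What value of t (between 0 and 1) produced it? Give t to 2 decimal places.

0.09

Invert the lerp on the G channel (largest span, 217): t = (31 − 11) / (228 − 11) = 20/217 = 0.092166.
Check on R: (134 − 123)/(247 − 123) = 0.08871 ✓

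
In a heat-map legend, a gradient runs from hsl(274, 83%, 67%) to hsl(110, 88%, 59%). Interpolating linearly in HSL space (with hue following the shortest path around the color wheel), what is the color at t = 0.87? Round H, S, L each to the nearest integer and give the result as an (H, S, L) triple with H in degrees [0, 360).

(131, 87, 60)

Hue arc: Δh = 110 − 274 = -164° (|Δh| ≤ 180, already the shorter path).
H = 274 + 0.87 × (-164) = 131.32 → 131°
S = 83 + 0.87 × (88 − 83) = 87.35 → 87%
L = 67 + 0.87 × (59 − 67) = 60.04 → 60%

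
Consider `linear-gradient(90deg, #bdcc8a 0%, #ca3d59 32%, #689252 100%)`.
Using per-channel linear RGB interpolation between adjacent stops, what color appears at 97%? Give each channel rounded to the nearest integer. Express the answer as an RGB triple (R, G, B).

97% lies between the 32% and 100% stops, so the local fraction is t = (97 − 32)/(100 − 32) = 65/68 ≈ 0.9559.
#ca3d59 → (202, 61, 89); #689252 → (104, 146, 82).
R = 202 + 0.9559 × (104 − 202) = 108.322 → 108
G = 61 + 0.9559 × (146 − 61) = 142.251 → 142
B = 89 + 0.9559 × (82 − 89) = 82.309 → 82

(108, 142, 82)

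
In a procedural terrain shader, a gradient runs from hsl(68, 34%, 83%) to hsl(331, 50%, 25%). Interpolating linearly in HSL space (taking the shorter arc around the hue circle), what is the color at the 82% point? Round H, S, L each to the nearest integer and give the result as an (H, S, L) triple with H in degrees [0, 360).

(348, 47, 35)

Hue: 331 − 68 = 263°, but |263| > 180 so the shorter arc goes the other way: Δh = 263 − 360 = -97°.
H = 68 + 0.82 × (-97) = -11.54 → -12 → -12 mod 360 = 348°
S = 34 + 0.82 × (50 − 34) = 47.12 → 47%
L = 83 + 0.82 × (25 − 83) = 35.44 → 35%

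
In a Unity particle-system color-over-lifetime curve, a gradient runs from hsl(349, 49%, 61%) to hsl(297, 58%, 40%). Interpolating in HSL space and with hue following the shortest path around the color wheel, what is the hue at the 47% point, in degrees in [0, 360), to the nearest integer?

Hue arc: Δh = 297 − 349 = -52° (|Δh| ≤ 180, already the shorter path).
H = 349 + 0.47 × (-52) = 324.56 → 325°

325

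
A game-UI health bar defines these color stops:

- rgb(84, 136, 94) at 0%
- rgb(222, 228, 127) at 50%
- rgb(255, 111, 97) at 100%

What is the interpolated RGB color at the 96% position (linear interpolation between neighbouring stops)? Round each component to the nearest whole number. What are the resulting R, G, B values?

(252, 120, 99)

96% lies between the 50% and 100% stops, so the local fraction is t = (96 − 50)/(100 − 50) = 46/50 ≈ 0.92.
R = 222 + 0.92 × (255 − 222) = 252.36 → 252
G = 228 + 0.92 × (111 − 228) = 120.36 → 120
B = 127 + 0.92 × (97 − 127) = 99.4 → 99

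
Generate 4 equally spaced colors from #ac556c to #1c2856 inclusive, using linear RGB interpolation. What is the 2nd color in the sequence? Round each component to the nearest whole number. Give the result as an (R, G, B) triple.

(124, 70, 101)

With 4 swatches and endpoints inclusive, swatch 2 sits at t = (2 − 1)/(4 − 1) = 1/3 ≈ 0.3333.
#ac556c → (172, 85, 108); #1c2856 → (28, 40, 86).
R = 172 + 0.3333 × (28 − 172) = 124.005 → 124
G = 85 + 0.3333 × (40 − 85) = 70.001 → 70
B = 108 + 0.3333 × (86 − 108) = 100.667 → 101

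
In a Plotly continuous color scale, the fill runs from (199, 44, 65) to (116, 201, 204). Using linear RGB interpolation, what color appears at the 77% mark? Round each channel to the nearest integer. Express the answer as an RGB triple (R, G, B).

77% corresponds to t = 0.77.
R = 199 + 0.77 × (116 − 199) = 199 + 0.77 × -83 = 135.09 → 135
G = 44 + 0.77 × (201 − 44) = 44 + 0.77 × 157 = 164.89 → 165
B = 65 + 0.77 × (204 − 65) = 65 + 0.77 × 139 = 172.03 → 172

(135, 165, 172)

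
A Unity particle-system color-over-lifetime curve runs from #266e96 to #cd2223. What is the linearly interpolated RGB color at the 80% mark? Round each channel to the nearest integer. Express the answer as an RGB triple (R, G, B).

(172, 49, 58)

#266e96 → (38, 110, 150); #cd2223 → (205, 34, 35).
80% corresponds to t = 0.8.
R = 38 + 0.8 × (205 − 38) = 38 + 0.8 × 167 = 171.6 → 172
G = 110 + 0.8 × (34 − 110) = 110 + 0.8 × -76 = 49.2 → 49
B = 150 + 0.8 × (35 − 150) = 150 + 0.8 × -115 = 58 → 58
So the blended color is (172, 49, 58), about #ac313a.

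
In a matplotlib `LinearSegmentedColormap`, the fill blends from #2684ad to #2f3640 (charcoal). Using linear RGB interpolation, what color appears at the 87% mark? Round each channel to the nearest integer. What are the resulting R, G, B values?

#2684ad → (38, 132, 173); #2f3640 → (47, 54, 64).
87% corresponds to t = 0.87.
R = 38 + 0.87 × (47 − 38) = 38 + 0.87 × 9 = 45.83 → 46
G = 132 + 0.87 × (54 − 132) = 132 + 0.87 × -78 = 64.14 → 64
B = 173 + 0.87 × (64 − 173) = 173 + 0.87 × -109 = 78.17 → 78

(46, 64, 78)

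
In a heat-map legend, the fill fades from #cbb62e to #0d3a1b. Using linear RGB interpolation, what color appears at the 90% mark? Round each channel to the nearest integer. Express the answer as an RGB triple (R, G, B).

#cbb62e → (203, 182, 46); #0d3a1b → (13, 58, 27).
90% corresponds to t = 0.9.
R = 203 + 0.9 × (13 − 203) = 203 + 0.9 × -190 = 32 → 32
G = 182 + 0.9 × (58 − 182) = 182 + 0.9 × -124 = 70.4 → 70
B = 46 + 0.9 × (27 − 46) = 46 + 0.9 × -19 = 28.9 → 29

(32, 70, 29)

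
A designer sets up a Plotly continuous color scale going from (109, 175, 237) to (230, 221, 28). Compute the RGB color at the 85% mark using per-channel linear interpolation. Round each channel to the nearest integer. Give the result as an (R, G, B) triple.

85% corresponds to t = 0.85.
R = 109 + 0.85 × (230 − 109) = 109 + 0.85 × 121 = 211.85 → 212
G = 175 + 0.85 × (221 − 175) = 175 + 0.85 × 46 = 214.1 → 214
B = 237 + 0.85 × (28 − 237) = 237 + 0.85 × -209 = 59.35 → 59
So the blended color is (212, 214, 59), about #d4d63b.

(212, 214, 59)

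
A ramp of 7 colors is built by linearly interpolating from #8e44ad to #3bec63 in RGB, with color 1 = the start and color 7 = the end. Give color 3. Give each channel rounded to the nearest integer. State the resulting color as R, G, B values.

With 7 swatches and endpoints inclusive, swatch 3 sits at t = (3 − 1)/(7 − 1) = 2/6 ≈ 0.3333.
#8e44ad → (142, 68, 173); #3bec63 → (59, 236, 99).
R = 142 + 0.3333 × (59 − 142) = 114.336 → 114
G = 68 + 0.3333 × (236 − 68) = 123.994 → 124
B = 173 + 0.3333 × (99 − 173) = 148.336 → 148

(114, 124, 148)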